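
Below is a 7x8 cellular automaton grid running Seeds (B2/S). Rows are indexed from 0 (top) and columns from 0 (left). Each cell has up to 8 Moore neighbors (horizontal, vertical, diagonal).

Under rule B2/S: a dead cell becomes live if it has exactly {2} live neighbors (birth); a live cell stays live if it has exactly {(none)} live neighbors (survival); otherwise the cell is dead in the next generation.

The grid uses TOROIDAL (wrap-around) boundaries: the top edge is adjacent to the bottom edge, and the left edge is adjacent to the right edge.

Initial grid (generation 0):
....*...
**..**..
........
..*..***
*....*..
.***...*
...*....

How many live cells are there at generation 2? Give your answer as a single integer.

Simulating step by step:
Generation 0 (given above): 16 live cells
Generation 1: 12 live cells
***.....
...*....
..**....
**..*...
........
......*.
**......
Generation 2: 12 live cells
...*...*
*...*...
*.......
........
**...*.*
**.....*
........
Population at generation 2: 12

Answer: 12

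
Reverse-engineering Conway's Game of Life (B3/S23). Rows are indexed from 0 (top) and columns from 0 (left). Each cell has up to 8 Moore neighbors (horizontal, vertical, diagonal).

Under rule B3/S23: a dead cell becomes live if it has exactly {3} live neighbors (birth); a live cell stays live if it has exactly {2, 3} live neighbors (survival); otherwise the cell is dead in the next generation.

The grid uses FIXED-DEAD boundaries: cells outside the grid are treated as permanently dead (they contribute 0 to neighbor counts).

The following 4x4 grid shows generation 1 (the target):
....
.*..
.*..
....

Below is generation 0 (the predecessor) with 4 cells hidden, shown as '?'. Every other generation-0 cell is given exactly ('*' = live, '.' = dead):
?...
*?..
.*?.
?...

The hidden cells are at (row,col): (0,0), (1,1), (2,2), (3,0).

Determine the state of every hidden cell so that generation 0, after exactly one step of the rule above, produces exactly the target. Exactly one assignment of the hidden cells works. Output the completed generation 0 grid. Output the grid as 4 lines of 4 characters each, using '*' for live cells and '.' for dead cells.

Answer: ....
*...
.**.
....

Derivation:
Hidden generation-0 cells (in order): (0,0), (1,1), (2,2), (3,0).
A hidden cell only influences target cells in its own 3x3 neighborhood. Try each of the 2^4 = 16 assignments, step the completed generation 0 forward once under B3/S23, and compare with the target:
  (0,0)=. (1,1)=. (2,2)=. (3,0)=. -> step gives (1,1)='.' but target has '*' -> reject
  (0,0)=. (1,1)=. (2,2)=. (3,0)=* -> step gives (1,1)='.' but target has '*' -> reject
  (0,0)=. (1,1)=. (2,2)=* (3,0)=. -> step reproduces the target at every cell -> ACCEPT
  (0,0)=. (1,1)=. (2,2)=* (3,0)=* -> step gives (2,0)='*' but target has '.' -> reject
  (0,0)=. (1,1)=* (2,2)=. (3,0)=. -> step gives (1,0)='*' but target has '.' -> reject
  (0,0)=. (1,1)=* (2,2)=. (3,0)=* -> step gives (1,0)='*' but target has '.' -> reject
  (0,0)=. (1,1)=* (2,2)=* (3,0)=. -> step gives (1,0)='*' but target has '.' -> reject
  (0,0)=. (1,1)=* (2,2)=* (3,0)=* -> step gives (1,0)='*' but target has '.' -> reject
  (0,0)=* (1,1)=. (2,2)=. (3,0)=. -> step gives (1,0)='*' but target has '.' -> reject
  (0,0)=* (1,1)=. (2,2)=. (3,0)=* -> step gives (1,0)='*' but target has '.' -> reject
  (0,0)=* (1,1)=. (2,2)=* (3,0)=. -> step gives (1,0)='*' but target has '.' -> reject
  (0,0)=* (1,1)=. (2,2)=* (3,0)=* -> step gives (1,0)='*' but target has '.' -> reject
  (0,0)=* (1,1)=* (2,2)=. (3,0)=. -> step gives (0,0)='*' but target has '.' -> reject
  (0,0)=* (1,1)=* (2,2)=. (3,0)=* -> step gives (0,0)='*' but target has '.' -> reject
  (0,0)=* (1,1)=* (2,2)=* (3,0)=. -> step gives (0,0)='*' but target has '.' -> reject
  (0,0)=* (1,1)=* (2,2)=* (3,0)=* -> step gives (0,0)='*' but target has '.' -> reject
Unique solution: (0,0)=dead, (1,1)=dead, (2,2)=live, (3,0)=dead.
Check: live-neighbor counts of every cell in the completed generation 0:
1100
1321
2211
1221
Applying B3/S23 to generation 0 with these counts gives:
....
.*..
.*..
....
which matches the target exactly.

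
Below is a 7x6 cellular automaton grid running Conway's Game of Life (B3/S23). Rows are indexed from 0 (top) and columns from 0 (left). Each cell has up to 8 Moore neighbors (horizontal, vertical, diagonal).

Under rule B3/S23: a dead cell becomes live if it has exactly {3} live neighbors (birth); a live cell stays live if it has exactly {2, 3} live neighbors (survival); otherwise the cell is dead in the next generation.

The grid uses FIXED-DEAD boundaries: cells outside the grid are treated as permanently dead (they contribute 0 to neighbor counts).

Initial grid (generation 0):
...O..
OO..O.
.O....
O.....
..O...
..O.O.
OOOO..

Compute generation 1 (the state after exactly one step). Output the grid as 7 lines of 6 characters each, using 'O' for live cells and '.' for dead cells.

Answer: ......
OOO...
.O....
.O....
.O.O..
......
.OOO..

Derivation:
Simulating step by step:
Generation 0 (given above): 13 live cells
Generation 1: 10 live cells
(generation 1 grid is the final answer)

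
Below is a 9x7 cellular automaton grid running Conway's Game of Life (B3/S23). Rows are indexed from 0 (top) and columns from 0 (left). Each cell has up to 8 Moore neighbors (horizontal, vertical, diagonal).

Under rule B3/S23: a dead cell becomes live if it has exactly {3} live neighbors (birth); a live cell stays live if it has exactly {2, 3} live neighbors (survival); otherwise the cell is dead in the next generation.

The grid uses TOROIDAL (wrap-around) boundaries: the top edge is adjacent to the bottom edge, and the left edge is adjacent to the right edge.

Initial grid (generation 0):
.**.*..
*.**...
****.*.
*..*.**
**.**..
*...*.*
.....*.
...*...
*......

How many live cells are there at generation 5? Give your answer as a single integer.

Answer: 22

Derivation:
Simulating step by step:
Generation 0 (given above): 25 live cells
Generation 1: 20 live cells
*.*....
*.....*
.....*.
.....*.
.***...
**.**.*
....***
.......
.***...
Generation 2: 26 live cells
*.**..*
**....*
.....*.
..*.*..
.*.*.**
.*....*
...**.*
..****.
.***...
Generation 3: 27 live cells
...*..*
.**..*.
**...**
..***.*
.*.****
...*..*
*.....*
.*...*.
*....**
Generation 4: 18 live cells
.**.*..
.**.**.
.......
.......
......*
..**...
*....**
.*...*.
*...**.
Generation 5: 22 live cells
*.*...*
.**.**.
.......
.......
.......
*....*.
***.***
.*.....
*.*****
Population at generation 5: 22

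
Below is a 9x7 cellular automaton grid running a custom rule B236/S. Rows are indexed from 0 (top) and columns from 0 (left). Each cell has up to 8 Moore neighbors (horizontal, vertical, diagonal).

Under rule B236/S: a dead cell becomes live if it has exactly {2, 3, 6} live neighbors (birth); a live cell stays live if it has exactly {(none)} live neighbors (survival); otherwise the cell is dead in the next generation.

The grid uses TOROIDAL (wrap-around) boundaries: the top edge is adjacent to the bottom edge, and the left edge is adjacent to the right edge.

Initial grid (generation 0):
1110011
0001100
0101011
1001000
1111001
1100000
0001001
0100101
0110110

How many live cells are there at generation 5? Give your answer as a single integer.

Answer: 25

Derivation:
Simulating step by step:
Generation 0 (given above): 29 live cells
Generation 1: 12 live cells
0000000
0000000
1000000
0010010
0000100
0001110
0110110
0000000
1000000
Generation 2: 19 live cells
0000000
0000000
0100001
0101101
0010001
0110001
0000001
1111111
0000000
Generation 3: 17 live cells
0000000
1000000
0011110
0000000
0000100
0001010
1000100
0000000
1111111
Generation 4: 21 live cells
0011110
0111111
0100001
0010010
0001010
0000001
0001011
0010000
0000000
Generation 5: 25 live cells
1100001
0000000
0000000
1101101
0010101
1011000
1010100
0001111
0110110
Population at generation 5: 25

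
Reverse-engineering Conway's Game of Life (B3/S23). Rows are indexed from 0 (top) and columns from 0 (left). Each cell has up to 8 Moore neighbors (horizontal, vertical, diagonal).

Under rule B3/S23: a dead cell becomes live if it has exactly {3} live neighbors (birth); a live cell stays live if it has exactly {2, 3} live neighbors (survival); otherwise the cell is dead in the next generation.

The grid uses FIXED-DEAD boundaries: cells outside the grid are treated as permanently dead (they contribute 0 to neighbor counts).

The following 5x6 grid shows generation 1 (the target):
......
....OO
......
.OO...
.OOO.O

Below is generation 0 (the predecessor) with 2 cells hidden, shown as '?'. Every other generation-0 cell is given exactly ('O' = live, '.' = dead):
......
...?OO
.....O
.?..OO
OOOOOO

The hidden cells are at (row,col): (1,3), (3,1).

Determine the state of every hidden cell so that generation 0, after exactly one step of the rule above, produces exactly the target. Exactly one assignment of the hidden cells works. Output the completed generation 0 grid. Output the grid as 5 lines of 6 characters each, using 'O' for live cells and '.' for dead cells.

Hidden generation-0 cells (in order): (1,3), (3,1).
A hidden cell only influences target cells in its own 3x3 neighborhood. Try each of the 2^2 = 4 assignments, step the completed generation 0 forward once under B3/S23, and compare with the target:
  (1,3)=. (3,1)=. -> step reproduces the target at every cell -> ACCEPT
  (1,3)=. (3,1)=O -> step gives (3,0)='O' but target has '.' -> reject
  (1,3)=O (3,1)=. -> step gives (0,4)='O' but target has '.' -> reject
  (1,3)=O (3,1)=O -> step gives (0,4)='O' but target has '.' -> reject
Unique solution: (1,3)=dead, (3,1)=dead.
Check: live-neighbor counts of every cell in the completed generation 0:
000122
000122
000254
233454
122343
Applying B3/S23 to generation 0 with these counts gives:
......
....OO
......
.OO...
.OOO.O
which matches the target exactly.

Answer: ......
....OO
.....O
....OO
OOOOOO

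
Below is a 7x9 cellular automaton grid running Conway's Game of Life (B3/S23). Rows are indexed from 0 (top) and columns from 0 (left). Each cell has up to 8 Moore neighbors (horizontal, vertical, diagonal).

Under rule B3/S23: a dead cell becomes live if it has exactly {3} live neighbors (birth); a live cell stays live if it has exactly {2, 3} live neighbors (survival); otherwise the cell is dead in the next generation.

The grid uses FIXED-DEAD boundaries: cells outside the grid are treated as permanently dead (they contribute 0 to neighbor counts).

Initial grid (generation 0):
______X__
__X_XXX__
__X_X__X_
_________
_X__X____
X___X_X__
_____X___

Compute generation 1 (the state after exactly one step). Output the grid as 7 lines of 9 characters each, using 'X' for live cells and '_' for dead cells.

Answer: ______X__
____X_XX_
____X_X__
___X_____
_____X___
____X____
_____X___

Derivation:
Simulating step by step:
Generation 0 (given above): 14 live cells
Generation 1: 10 live cells
(generation 1 grid is the final answer)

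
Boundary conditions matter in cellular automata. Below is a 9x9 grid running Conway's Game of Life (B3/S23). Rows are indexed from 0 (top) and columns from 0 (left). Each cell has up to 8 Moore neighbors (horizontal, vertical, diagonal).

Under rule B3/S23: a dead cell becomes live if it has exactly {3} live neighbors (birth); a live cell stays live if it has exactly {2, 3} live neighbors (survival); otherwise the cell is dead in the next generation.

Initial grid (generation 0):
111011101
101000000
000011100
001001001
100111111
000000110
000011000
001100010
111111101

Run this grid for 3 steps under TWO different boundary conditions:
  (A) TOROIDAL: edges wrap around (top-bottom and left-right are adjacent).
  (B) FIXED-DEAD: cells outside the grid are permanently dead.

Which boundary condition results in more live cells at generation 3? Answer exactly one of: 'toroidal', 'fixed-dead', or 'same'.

Under TOROIDAL boundary, generation 3:
011100100
000000000
000001100
000000011
000110001
001001111
000110001
000110000
100000000
Population = 22

Under FIXED-DEAD boundary, generation 3:
000000000
000001100
011111110
010000000
001110000
001001000
001111000
000100000
000000111
Population = 23

Comparison: toroidal=22, fixed-dead=23 -> fixed-dead

Answer: fixed-dead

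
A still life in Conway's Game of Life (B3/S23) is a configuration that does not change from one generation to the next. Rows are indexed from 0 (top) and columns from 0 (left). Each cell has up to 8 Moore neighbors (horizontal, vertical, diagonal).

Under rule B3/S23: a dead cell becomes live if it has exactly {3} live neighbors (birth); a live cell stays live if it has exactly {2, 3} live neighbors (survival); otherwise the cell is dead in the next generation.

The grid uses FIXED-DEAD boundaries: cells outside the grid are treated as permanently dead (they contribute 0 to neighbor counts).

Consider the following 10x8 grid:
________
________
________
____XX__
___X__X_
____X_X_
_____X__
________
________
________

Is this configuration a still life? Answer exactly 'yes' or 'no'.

Answer: yes

Derivation:
Compute generation 1 and compare to generation 0 (given above):
Generation 1:
________
________
________
____XX__
___X__X_
____X_X_
_____X__
________
________
________
The grids are IDENTICAL -> still life.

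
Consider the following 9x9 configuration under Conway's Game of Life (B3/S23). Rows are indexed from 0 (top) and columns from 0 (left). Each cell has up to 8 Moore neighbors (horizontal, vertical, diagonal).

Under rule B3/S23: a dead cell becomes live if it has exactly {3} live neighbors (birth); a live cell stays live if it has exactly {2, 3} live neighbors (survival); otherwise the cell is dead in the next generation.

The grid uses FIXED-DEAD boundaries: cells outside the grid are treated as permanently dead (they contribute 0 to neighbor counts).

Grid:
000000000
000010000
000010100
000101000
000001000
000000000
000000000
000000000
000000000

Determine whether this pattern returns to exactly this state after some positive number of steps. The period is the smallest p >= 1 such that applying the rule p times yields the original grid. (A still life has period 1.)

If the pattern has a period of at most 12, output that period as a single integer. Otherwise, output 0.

Answer: 2

Derivation:
Simulating and comparing each generation to the original:
Gen 0 (original, given above): 6 live cells
Gen 1: 6 live cells, differs from original
Gen 2: 6 live cells, MATCHES original -> period = 2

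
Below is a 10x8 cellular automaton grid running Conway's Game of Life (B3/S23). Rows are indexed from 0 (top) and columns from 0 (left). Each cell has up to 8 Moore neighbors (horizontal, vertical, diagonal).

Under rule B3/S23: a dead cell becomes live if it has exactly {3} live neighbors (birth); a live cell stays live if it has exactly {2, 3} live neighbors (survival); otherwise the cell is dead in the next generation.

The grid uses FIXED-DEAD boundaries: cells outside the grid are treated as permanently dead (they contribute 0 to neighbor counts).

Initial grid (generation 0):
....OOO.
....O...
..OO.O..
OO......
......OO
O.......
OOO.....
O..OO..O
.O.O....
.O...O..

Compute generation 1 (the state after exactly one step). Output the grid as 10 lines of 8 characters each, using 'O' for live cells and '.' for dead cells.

Simulating step by step:
Generation 0 (given above): 23 live cells
Generation 1: 23 live cells
(generation 1 grid is the final answer)

Answer: ....OO..
......O.
.OOOO...
.OO...O.
OO......
O.......
O.OO....
O..OO...
OO.O....
..O.....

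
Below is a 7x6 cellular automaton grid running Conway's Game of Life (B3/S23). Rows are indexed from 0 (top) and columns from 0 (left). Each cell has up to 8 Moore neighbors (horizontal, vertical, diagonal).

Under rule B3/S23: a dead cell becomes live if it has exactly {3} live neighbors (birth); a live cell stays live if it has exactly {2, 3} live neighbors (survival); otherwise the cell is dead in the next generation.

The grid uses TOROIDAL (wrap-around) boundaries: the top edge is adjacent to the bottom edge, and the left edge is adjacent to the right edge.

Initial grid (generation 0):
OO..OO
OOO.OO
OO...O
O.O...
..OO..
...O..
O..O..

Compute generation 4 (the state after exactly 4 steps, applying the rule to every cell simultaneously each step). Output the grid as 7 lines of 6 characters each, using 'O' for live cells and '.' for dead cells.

Answer: OO...O
O...O.
.O...O
OO..OO
...OOO
OO....
OOOOOO

Derivation:
Simulating step by step:
Generation 0 (given above): 19 live cells
Generation 1: 17 live cells
......
..OO..
...OO.
O.OO.O
.OOO..
...OO.
OOOO..
Generation 2: 16 live cells
......
..OOO.
.O...O
O....O
OO...O
O...O.
.OOOO.
Generation 3: 17 live cells
.O....
..OOO.
.OOO.O
....O.
.O..O.
....O.
.OOOOO
Generation 4: 22 live cells
(generation 4 grid is the final answer)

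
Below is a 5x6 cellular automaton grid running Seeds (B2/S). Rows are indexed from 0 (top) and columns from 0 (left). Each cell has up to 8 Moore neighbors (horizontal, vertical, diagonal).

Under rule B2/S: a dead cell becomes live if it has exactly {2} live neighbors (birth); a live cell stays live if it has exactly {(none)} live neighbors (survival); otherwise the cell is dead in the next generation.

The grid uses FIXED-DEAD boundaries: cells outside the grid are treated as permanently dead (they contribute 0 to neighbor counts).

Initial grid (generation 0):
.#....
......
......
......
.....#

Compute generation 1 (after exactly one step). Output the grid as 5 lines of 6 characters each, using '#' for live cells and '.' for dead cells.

Simulating step by step:
Generation 0 (given above): 2 live cells
Generation 1: 0 live cells
(generation 1 grid is the final answer)

Answer: ......
......
......
......
......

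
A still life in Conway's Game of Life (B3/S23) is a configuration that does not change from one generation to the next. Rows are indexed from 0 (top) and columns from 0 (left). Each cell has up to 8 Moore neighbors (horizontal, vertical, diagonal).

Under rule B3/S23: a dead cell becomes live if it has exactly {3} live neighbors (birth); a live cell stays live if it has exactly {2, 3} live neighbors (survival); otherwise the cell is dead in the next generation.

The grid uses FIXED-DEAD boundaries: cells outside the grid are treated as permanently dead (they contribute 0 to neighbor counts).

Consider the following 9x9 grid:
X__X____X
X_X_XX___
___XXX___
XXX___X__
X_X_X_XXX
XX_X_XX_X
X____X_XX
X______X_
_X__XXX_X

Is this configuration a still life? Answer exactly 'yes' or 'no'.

Compute generation 1 and compare to generation 0 (given above):
Generation 1:
_X_XX____
_XX__X___
X_____X__
X_X___X__
____X___X
X_XX_____
X___XX__X
XX__X____
_____XXX_
Cell (0,0) differs: gen0=1 vs gen1=0 -> NOT a still life.

Answer: no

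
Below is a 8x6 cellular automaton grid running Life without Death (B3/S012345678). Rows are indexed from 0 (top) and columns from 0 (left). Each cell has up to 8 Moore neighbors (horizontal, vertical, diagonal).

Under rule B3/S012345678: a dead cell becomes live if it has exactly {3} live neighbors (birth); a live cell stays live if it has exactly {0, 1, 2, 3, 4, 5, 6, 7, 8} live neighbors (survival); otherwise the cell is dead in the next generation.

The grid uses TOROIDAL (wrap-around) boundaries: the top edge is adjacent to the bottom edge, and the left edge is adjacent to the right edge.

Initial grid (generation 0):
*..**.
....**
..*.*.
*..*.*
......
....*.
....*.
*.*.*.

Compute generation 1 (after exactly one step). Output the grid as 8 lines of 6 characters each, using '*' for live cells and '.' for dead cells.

Answer: **.**.
....**
*.*.*.
*..***
....**
....*.
....*.
***.*.

Derivation:
Simulating step by step:
Generation 0 (given above): 15 live cells
Generation 1: 21 live cells
(generation 1 grid is the final answer)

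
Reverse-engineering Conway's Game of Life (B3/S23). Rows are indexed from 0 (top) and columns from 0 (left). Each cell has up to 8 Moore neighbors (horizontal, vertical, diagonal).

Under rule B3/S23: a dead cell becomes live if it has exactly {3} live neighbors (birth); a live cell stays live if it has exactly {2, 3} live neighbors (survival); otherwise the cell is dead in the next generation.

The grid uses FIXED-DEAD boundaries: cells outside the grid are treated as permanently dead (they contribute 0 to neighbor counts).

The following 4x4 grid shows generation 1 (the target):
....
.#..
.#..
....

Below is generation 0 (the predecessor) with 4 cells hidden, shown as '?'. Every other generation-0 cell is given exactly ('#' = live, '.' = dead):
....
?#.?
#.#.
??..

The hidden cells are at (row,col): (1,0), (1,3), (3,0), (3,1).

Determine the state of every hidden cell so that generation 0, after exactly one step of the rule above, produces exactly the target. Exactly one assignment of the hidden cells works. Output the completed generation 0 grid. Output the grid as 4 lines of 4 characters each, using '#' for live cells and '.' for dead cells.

Hidden generation-0 cells (in order): (1,0), (1,3), (3,0), (3,1).
A hidden cell only influences target cells in its own 3x3 neighborhood. Try each of the 2^4 = 16 assignments, step the completed generation 0 forward once under B3/S23, and compare with the target:
  (1,0)=. (1,3)=. (3,0)=. (3,1)=. -> step reproduces the target at every cell -> ACCEPT
  (1,0)=. (1,3)=. (3,0)=. (3,1)=# -> step gives (2,0)='#' but target has '.' -> reject
  (1,0)=. (1,3)=. (3,0)=# (3,1)=. -> step gives (2,0)='#' but target has '.' -> reject
  (1,0)=. (1,3)=. (3,0)=# (3,1)=# -> step gives (2,0)='#' but target has '.' -> reject
  (1,0)=. (1,3)=# (3,0)=. (3,1)=. -> step gives (1,2)='#' but target has '.' -> reject
  (1,0)=. (1,3)=# (3,0)=. (3,1)=# -> step gives (1,2)='#' but target has '.' -> reject
  (1,0)=. (1,3)=# (3,0)=# (3,1)=. -> step gives (1,2)='#' but target has '.' -> reject
  (1,0)=. (1,3)=# (3,0)=# (3,1)=# -> step gives (1,2)='#' but target has '.' -> reject
  (1,0)=# (1,3)=. (3,0)=. (3,1)=. -> step gives (1,0)='#' but target has '.' -> reject
  (1,0)=# (1,3)=. (3,0)=. (3,1)=# -> step gives (1,0)='#' but target has '.' -> reject
  (1,0)=# (1,3)=. (3,0)=# (3,1)=. -> step gives (1,0)='#' but target has '.' -> reject
  (1,0)=# (1,3)=. (3,0)=# (3,1)=# -> step gives (1,0)='#' but target has '.' -> reject
  (1,0)=# (1,3)=# (3,0)=. (3,1)=. -> step gives (1,0)='#' but target has '.' -> reject
  (1,0)=# (1,3)=# (3,0)=. (3,1)=# -> step gives (1,0)='#' but target has '.' -> reject
  (1,0)=# (1,3)=# (3,0)=# (3,1)=. -> step gives (1,0)='#' but target has '.' -> reject
  (1,0)=# (1,3)=# (3,0)=# (3,1)=# -> step gives (1,0)='#' but target has '.' -> reject
Unique solution: (1,0)=dead, (1,3)=dead, (3,0)=dead, (3,1)=dead.
Check: live-neighbor counts of every cell in the completed generation 0:
1110
2221
1311
1211
Applying B3/S23 to generation 0 with these counts gives:
....
.#..
.#..
....
which matches the target exactly.

Answer: ....
.#..
#.#.
....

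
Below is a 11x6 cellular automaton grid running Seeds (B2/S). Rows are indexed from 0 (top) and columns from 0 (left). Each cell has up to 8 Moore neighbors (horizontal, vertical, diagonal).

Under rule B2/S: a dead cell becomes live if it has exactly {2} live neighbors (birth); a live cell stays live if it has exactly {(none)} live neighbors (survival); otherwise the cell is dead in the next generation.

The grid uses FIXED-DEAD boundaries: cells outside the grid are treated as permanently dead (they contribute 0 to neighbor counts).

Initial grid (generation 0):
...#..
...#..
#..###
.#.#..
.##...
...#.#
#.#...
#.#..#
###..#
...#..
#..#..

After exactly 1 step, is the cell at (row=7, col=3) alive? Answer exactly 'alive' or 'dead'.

Answer: dead

Derivation:
Simulating step by step:
Generation 0 (given above): 24 live cells
Generation 1: 12 live cells
..#.#.
.....#
.#....
.....#
#.....
#...#.
.....#
....#.
......
......
..#.#.

Cell (7,3) at generation 1: 0 -> dead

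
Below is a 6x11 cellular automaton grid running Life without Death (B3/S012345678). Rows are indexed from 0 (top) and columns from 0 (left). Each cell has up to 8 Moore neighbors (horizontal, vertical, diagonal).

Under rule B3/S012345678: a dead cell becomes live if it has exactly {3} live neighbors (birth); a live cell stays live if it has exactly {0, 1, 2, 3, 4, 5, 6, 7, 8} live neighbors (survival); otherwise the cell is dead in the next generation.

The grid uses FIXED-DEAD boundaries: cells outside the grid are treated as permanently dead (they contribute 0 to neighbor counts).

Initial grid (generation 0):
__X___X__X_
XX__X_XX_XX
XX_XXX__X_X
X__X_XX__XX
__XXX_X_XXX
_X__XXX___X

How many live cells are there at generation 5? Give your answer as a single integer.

Answer: 47

Derivation:
Simulating step by step:
Generation 0 (given above): 35 live cells
Generation 1: 43 live cells
_XX__XXXXXX
XX__X_XX_XX
XX_XXX__X_X
X__X_XX__XX
_XXXX_X_XXX
_XX_XXXX__X
Generation 2: 46 live cells
XXX__XXXXXX
XX__X_XX_XX
XX_XXX__X_X
X__X_XX__XX
XXXXX_X_XXX
_XX_XXXXX_X
Generation 3: 47 live cells
XXX__XXXXXX
XX__X_XX_XX
XX_XXX__X_X
X__X_XX__XX
XXXXX_X_XXX
XXX_XXXXX_X
Generation 4: 47 live cells
XXX__XXXXXX
XX__X_XX_XX
XX_XXX__X_X
X__X_XX__XX
XXXXX_X_XXX
XXX_XXXXX_X
Generation 5: 47 live cells
XXX__XXXXXX
XX__X_XX_XX
XX_XXX__X_X
X__X_XX__XX
XXXXX_X_XXX
XXX_XXXXX_X
Population at generation 5: 47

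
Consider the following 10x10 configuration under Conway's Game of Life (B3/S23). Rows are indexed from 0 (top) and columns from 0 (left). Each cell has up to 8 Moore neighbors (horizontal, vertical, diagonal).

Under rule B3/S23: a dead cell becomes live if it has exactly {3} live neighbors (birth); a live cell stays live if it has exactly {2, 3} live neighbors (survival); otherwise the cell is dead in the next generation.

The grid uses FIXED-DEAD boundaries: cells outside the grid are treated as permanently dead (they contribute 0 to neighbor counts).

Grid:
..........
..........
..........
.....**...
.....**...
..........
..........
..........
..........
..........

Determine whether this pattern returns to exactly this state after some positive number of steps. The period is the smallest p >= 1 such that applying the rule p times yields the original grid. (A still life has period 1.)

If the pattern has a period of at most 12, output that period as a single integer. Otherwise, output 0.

Simulating and comparing each generation to the original:
Gen 0 (original, given above): 4 live cells
Gen 1: 4 live cells, MATCHES original -> period = 1

Answer: 1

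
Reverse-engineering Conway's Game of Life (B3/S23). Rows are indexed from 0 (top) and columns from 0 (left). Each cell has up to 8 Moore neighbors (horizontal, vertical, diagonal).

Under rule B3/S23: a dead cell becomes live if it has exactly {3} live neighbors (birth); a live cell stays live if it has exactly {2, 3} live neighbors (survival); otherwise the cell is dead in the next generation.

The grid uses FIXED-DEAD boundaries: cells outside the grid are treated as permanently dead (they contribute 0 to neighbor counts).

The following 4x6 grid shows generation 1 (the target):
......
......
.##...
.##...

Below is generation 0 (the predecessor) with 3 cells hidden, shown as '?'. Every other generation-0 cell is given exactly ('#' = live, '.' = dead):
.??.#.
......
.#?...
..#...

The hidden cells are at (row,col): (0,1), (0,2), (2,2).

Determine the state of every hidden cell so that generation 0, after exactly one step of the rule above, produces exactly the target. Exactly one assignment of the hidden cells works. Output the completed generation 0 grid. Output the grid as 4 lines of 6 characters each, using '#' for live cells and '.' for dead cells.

Answer: ....#.
......
.##...
..#...

Derivation:
Hidden generation-0 cells (in order): (0,1), (0,2), (2,2).
A hidden cell only influences target cells in its own 3x3 neighborhood. Try each of the 2^3 = 8 assignments, step the completed generation 0 forward once under B3/S23, and compare with the target:
  (0,1)=. (0,2)=. (2,2)=. -> step gives (2,1)='.' but target has '#' -> reject
  (0,1)=. (0,2)=. (2,2)=# -> step reproduces the target at every cell -> ACCEPT
  (0,1)=. (0,2)=# (2,2)=. -> step gives (2,1)='.' but target has '#' -> reject
  (0,1)=. (0,2)=# (2,2)=# -> step gives (1,1)='#' but target has '.' -> reject
  (0,1)=# (0,2)=. (2,2)=. -> step gives (2,1)='.' but target has '#' -> reject
  (0,1)=# (0,2)=. (2,2)=# -> step gives (1,1)='#' but target has '.' -> reject
  (0,1)=# (0,2)=# (2,2)=. -> step gives (1,1)='#' but target has '.' -> reject
  (0,1)=# (0,2)=# (2,2)=# -> step gives (1,3)='#' but target has '.' -> reject
Unique solution: (0,1)=dead, (0,2)=dead, (2,2)=live.
Check: live-neighbor counts of every cell in the completed generation 0:
000101
122211
122200
132200
Applying B3/S23 to generation 0 with these counts gives:
......
......
.##...
.##...
which matches the target exactly.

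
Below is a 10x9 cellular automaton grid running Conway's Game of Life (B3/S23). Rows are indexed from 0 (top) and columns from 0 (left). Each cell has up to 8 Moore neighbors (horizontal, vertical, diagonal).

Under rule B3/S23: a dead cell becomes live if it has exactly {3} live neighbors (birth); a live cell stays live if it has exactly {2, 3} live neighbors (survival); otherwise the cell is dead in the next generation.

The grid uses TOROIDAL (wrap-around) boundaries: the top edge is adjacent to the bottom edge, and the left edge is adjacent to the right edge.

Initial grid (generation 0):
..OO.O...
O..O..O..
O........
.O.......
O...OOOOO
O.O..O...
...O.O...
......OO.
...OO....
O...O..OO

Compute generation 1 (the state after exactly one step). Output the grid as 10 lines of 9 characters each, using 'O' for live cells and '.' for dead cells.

Answer: OOOO.OOO.
.OOOO....
OO.......
.O...OOO.
O...OOOOO
OO.O...O.
....OO...
...O.OO..
...OOOO..
..O..O..O

Derivation:
Simulating step by step:
Generation 0 (given above): 27 live cells
Generation 1: 39 live cells
(generation 1 grid is the final answer)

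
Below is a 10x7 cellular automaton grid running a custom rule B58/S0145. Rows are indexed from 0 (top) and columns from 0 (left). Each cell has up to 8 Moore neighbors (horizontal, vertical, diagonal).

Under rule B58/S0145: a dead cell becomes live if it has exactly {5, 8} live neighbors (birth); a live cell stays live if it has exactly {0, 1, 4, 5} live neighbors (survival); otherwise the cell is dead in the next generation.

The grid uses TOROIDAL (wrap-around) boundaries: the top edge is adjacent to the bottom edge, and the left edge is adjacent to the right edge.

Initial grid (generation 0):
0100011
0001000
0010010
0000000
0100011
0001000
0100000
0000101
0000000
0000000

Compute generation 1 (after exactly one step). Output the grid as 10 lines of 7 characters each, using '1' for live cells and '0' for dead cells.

Answer: 0100011
0001000
0010010
0000000
0100011
0001000
0100000
0000101
0000000
0000000

Derivation:
Simulating step by step:
Generation 0 (given above): 13 live cells
Generation 1: 13 live cells
(generation 1 grid is the final answer)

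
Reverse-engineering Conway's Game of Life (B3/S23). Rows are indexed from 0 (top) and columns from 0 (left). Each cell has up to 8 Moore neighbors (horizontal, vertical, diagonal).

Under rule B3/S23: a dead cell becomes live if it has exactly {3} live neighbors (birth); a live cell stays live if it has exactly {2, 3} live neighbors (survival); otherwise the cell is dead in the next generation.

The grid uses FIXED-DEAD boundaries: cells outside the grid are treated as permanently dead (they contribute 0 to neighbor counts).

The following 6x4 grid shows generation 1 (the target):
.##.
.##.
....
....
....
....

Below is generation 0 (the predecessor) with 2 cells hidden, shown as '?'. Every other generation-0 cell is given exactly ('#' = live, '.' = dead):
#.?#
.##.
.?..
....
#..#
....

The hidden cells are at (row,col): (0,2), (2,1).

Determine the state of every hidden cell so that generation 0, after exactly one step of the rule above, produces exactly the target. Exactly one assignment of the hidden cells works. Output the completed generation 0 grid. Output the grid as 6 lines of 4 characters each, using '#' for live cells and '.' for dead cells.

Hidden generation-0 cells (in order): (0,2), (2,1).
A hidden cell only influences target cells in its own 3x3 neighborhood. Try each of the 2^2 = 4 assignments, step the completed generation 0 forward once under B3/S23, and compare with the target:
  (0,2)=. (2,1)=. -> step reproduces the target at every cell -> ACCEPT
  (0,2)=. (2,1)=# -> step gives (1,0)='#' but target has '.' -> reject
  (0,2)=# (2,1)=. -> step gives (0,1)='.' but target has '#' -> reject
  (0,2)=# (2,1)=# -> step gives (0,1)='.' but target has '#' -> reject
Unique solution: (0,2)=dead, (2,1)=dead.
Check: live-neighbor counts of every cell in the completed generation 0:
1331
2222
1221
1111
0110
1111
Applying B3/S23 to generation 0 with these counts gives:
.##.
.##.
....
....
....
....
which matches the target exactly.

Answer: #..#
.##.
....
....
#..#
....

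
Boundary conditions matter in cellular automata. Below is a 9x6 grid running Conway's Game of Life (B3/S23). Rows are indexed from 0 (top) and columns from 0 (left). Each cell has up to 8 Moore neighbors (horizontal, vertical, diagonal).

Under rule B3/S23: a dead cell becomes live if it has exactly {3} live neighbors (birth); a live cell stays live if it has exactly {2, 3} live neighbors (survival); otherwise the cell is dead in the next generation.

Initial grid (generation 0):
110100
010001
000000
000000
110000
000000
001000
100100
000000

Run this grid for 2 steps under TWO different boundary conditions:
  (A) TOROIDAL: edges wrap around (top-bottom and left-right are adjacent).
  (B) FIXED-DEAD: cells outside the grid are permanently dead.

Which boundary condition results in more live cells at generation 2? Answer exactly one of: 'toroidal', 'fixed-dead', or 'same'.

Answer: toroidal

Derivation:
Under TOROIDAL boundary, generation 2:
000100
101000
000000
000000
000000
000000
000000
010000
101000
Population = 6

Under FIXED-DEAD boundary, generation 2:
101000
101000
010000
000000
000000
000000
000000
000000
000000
Population = 5

Comparison: toroidal=6, fixed-dead=5 -> toroidal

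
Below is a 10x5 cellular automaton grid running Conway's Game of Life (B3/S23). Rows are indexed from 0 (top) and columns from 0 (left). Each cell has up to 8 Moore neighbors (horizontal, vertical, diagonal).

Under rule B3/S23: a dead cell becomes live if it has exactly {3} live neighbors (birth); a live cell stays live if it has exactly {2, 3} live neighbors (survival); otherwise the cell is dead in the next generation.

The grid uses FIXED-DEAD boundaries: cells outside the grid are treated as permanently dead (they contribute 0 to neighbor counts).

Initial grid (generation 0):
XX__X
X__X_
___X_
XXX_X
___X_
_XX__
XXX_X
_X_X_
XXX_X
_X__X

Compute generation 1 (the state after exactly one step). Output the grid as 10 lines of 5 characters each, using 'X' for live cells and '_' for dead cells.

Simulating step by step:
Generation 0 (given above): 25 live cells
Generation 1: 24 live cells
(generation 1 grid is the final answer)

Answer: XX___
XXXXX
X__XX
_XX_X
X__X_
X____
X____
____X
X___X
XXXX_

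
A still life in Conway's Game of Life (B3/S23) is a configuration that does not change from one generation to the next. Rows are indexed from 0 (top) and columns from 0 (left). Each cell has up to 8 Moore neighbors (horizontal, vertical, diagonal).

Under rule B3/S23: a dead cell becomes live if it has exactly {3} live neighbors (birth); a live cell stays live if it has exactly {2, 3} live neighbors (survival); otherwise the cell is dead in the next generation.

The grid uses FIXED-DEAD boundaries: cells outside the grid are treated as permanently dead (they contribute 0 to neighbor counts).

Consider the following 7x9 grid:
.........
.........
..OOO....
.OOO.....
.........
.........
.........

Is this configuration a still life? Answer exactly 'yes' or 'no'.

Compute generation 1 and compare to generation 0 (given above):
Generation 1:
.........
...O.....
.O..O....
.O..O....
..O......
.........
.........
Cell (1,3) differs: gen0=0 vs gen1=1 -> NOT a still life.

Answer: no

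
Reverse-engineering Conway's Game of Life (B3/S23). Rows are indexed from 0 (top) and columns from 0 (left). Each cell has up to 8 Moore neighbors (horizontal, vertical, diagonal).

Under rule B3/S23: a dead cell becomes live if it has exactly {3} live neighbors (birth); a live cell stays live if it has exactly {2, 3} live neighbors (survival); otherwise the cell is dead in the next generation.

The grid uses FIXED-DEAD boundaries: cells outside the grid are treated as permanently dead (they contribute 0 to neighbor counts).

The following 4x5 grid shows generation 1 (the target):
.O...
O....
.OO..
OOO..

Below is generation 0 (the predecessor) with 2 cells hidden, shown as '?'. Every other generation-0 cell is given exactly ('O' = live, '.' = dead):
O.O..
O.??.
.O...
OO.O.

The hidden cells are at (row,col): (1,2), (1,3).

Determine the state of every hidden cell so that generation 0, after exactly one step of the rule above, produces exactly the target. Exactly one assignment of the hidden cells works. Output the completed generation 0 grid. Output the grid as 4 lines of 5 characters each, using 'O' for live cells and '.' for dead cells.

Hidden generation-0 cells (in order): (1,2), (1,3).
A hidden cell only influences target cells in its own 3x3 neighborhood. Try each of the 2^2 = 4 assignments, step the completed generation 0 forward once under B3/S23, and compare with the target:
  (1,2)=. (1,3)=. -> step reproduces the target at every cell -> ACCEPT
  (1,2)=. (1,3)=O -> step gives (1,2)='O' but target has '.' -> reject
  (1,2)=O (1,3)=. -> step gives (0,1)='.' but target has 'O' -> reject
  (1,2)=O (1,3)=O -> step gives (0,1)='.' but target has 'O' -> reject
Unique solution: (1,2)=dead, (1,3)=dead.
Check: live-neighbor counts of every cell in the completed generation 0:
13010
24210
43311
22301
Applying B3/S23 to generation 0 with these counts gives:
.O...
O....
.OO..
OOO..
which matches the target exactly.

Answer: O.O..
O....
.O...
OO.O.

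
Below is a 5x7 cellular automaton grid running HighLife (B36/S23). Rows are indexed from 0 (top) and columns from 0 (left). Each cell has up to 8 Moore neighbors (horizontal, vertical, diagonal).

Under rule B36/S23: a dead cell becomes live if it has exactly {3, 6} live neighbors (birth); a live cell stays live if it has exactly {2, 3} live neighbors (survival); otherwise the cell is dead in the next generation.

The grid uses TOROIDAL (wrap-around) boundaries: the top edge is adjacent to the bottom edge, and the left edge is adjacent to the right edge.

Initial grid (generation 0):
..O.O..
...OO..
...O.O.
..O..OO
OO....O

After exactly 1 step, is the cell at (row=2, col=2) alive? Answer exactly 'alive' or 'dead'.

Answer: alive

Derivation:
Simulating step by step:
Generation 0 (given above): 12 live cells
Generation 1: 20 live cells
OOO.OO.
..O..O.
..OO.OO
.OO.OO.
OOOO..O

Cell (2,2) at generation 1: 1 -> alive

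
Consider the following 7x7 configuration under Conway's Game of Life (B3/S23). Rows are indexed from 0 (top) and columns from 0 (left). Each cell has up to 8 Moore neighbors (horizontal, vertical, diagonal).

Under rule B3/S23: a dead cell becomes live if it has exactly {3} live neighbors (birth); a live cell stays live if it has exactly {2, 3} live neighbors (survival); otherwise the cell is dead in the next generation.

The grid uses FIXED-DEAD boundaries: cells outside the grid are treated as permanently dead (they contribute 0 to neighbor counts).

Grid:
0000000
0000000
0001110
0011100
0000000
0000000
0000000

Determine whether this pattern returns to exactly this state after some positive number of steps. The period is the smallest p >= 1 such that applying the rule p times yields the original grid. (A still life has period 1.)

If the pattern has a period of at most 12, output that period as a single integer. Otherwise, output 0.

Simulating and comparing each generation to the original:
Gen 0 (original, given above): 6 live cells
Gen 1: 6 live cells, differs from original
Gen 2: 6 live cells, MATCHES original -> period = 2

Answer: 2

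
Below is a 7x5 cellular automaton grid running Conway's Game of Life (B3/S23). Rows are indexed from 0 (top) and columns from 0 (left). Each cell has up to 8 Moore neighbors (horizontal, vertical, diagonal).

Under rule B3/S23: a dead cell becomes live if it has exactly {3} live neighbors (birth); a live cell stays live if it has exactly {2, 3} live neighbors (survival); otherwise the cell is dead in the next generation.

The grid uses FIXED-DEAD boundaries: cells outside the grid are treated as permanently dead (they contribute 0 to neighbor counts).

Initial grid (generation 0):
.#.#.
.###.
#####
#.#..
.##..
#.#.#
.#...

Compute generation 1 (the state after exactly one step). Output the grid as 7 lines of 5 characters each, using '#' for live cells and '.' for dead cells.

Answer: .#.#.
.....
#...#
#....
#.#..
#.##.
.#...

Derivation:
Simulating step by step:
Generation 0 (given above): 18 live cells
Generation 1: 11 live cells
(generation 1 grid is the final answer)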